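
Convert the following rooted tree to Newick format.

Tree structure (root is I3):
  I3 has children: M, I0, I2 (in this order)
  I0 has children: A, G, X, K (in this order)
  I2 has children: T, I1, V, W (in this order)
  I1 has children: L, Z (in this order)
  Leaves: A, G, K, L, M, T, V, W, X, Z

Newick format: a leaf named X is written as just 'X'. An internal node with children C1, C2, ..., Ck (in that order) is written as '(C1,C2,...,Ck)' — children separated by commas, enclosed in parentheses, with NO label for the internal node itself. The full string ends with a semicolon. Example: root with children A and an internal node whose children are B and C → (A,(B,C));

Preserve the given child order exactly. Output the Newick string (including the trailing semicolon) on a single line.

internal I3 with children ['M', 'I0', 'I2']
  leaf 'M' → 'M'
  internal I0 with children ['A', 'G', 'X', 'K']
    leaf 'A' → 'A'
    leaf 'G' → 'G'
    leaf 'X' → 'X'
    leaf 'K' → 'K'
  → '(A,G,X,K)'
  internal I2 with children ['T', 'I1', 'V', 'W']
    leaf 'T' → 'T'
    internal I1 with children ['L', 'Z']
      leaf 'L' → 'L'
      leaf 'Z' → 'Z'
    → '(L,Z)'
    leaf 'V' → 'V'
    leaf 'W' → 'W'
  → '(T,(L,Z),V,W)'
→ '(M,(A,G,X,K),(T,(L,Z),V,W))'
Final: (M,(A,G,X,K),(T,(L,Z),V,W));

Answer: (M,(A,G,X,K),(T,(L,Z),V,W));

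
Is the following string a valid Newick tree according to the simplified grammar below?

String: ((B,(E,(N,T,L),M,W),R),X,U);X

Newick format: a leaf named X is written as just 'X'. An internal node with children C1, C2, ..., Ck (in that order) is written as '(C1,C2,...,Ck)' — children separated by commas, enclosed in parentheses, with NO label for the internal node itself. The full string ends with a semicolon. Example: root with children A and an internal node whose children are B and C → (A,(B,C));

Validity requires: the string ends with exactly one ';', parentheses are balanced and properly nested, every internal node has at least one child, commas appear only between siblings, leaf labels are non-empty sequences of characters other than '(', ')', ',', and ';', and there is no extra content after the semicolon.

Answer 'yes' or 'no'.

Input: ((B,(E,(N,T,L),M,W),R),X,U);X
Paren balance: 4 '(' vs 4 ')' OK
Ends with single ';': False
Full parse: FAILS (must end with ;)
Valid: False

Answer: no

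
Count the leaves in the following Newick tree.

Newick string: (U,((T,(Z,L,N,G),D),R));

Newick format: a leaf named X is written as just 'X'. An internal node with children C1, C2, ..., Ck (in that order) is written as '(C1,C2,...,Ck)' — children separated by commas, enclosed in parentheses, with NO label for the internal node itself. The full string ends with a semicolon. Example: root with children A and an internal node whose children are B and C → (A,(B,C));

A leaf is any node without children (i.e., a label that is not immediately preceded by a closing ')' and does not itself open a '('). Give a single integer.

Newick: (U,((T,(Z,L,N,G),D),R));
Scan left-to-right; a leaf is any maximal label run not followed by '(':
  pos 1: leaf 'U' → count = 1
  pos 5: leaf 'T' → count = 2
  pos 8: leaf 'Z' → count = 3
  pos 10: leaf 'L' → count = 4
  pos 12: leaf 'N' → count = 5
  pos 14: leaf 'G' → count = 6
  pos 17: leaf 'D' → count = 7
  pos 20: leaf 'R' → count = 8
Total leaves: 8

Answer: 8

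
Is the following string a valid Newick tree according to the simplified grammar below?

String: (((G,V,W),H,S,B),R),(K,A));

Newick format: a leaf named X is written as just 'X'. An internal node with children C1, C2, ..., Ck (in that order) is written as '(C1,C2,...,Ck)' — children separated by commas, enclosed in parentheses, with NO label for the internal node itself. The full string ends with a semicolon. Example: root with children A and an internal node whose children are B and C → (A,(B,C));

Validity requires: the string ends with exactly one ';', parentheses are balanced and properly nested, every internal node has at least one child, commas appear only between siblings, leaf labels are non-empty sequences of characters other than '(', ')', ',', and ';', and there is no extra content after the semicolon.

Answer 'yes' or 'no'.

Input: (((G,V,W),H,S,B),R),(K,A));
Paren balance: 4 '(' vs 5 ')' MISMATCH
Ends with single ';': True
Full parse: FAILS (extra content after tree at pos 19)
Valid: False

Answer: no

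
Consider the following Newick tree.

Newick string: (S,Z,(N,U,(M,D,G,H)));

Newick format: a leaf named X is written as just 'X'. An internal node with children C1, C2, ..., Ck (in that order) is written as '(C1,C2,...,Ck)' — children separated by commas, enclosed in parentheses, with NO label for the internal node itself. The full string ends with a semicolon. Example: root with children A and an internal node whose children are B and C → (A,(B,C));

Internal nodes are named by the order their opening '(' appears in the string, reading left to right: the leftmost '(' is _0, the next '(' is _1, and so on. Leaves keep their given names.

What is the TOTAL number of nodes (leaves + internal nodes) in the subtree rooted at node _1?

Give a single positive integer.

Answer: 8

Derivation:
Newick: (S,Z,(N,U,(M,D,G,H)));
Locate _1: it is the '(' at position 5 (the 2nd '(' reading left to right).
Query: subtree rooted at _1
_1: subtree_size = 1 + 7
  N: subtree_size = 1 + 0
  U: subtree_size = 1 + 0
  _2: subtree_size = 1 + 4
    M: subtree_size = 1 + 0
    D: subtree_size = 1 + 0
    G: subtree_size = 1 + 0
    H: subtree_size = 1 + 0
Total subtree size of _1: 8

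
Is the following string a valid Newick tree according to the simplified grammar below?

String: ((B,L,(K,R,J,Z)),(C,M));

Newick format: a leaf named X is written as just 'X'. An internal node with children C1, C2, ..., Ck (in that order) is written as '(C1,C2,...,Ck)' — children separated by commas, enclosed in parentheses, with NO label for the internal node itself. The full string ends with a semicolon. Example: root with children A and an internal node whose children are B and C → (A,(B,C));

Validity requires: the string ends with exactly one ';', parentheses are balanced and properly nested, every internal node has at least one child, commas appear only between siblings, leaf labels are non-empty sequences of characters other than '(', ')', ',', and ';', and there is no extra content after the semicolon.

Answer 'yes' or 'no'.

Input: ((B,L,(K,R,J,Z)),(C,M));
Paren balance: 4 '(' vs 4 ')' OK
Ends with single ';': True
Full parse: OK
Valid: True

Answer: yes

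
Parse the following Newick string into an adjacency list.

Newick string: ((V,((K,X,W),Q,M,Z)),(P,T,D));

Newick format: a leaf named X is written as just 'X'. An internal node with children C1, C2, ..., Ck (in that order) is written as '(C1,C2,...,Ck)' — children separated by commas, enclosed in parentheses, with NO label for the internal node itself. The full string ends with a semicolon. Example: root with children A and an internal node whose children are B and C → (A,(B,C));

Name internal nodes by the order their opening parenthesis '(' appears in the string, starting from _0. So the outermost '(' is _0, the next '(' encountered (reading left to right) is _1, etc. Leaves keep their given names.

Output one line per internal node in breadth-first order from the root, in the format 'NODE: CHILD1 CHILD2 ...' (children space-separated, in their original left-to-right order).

Input: ((V,((K,X,W),Q,M,Z)),(P,T,D));
Scanning left-to-right, naming '(' by encounter order:
  pos 0: '(' -> open internal node _0 (depth 1)
  pos 1: '(' -> open internal node _1 (depth 2)
  pos 4: '(' -> open internal node _2 (depth 3)
  pos 5: '(' -> open internal node _3 (depth 4)
  pos 11: ')' -> close internal node _3 (now at depth 3)
  pos 18: ')' -> close internal node _2 (now at depth 2)
  pos 19: ')' -> close internal node _1 (now at depth 1)
  pos 21: '(' -> open internal node _4 (depth 2)
  pos 27: ')' -> close internal node _4 (now at depth 1)
  pos 28: ')' -> close internal node _0 (now at depth 0)
Total internal nodes: 5
BFS adjacency from root:
  _0: _1 _4
  _1: V _2
  _4: P T D
  _2: _3 Q M Z
  _3: K X W

Answer: _0: _1 _4
_1: V _2
_4: P T D
_2: _3 Q M Z
_3: K X W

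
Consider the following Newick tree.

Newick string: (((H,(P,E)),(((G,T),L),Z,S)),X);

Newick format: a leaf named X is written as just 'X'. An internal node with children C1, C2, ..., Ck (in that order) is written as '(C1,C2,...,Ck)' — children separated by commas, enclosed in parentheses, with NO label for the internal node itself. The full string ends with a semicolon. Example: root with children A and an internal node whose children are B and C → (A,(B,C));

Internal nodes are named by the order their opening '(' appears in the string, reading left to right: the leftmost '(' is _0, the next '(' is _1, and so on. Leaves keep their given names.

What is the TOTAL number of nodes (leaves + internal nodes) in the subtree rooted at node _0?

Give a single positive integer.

Newick: (((H,(P,E)),(((G,T),L),Z,S)),X);
Locate _0: it is the '(' at position 0 (the 1st '(' reading left to right).
Query: subtree rooted at _0
_0: subtree_size = 1 + 15
  _1: subtree_size = 1 + 13
    _2: subtree_size = 1 + 4
      H: subtree_size = 1 + 0
      _3: subtree_size = 1 + 2
        P: subtree_size = 1 + 0
        E: subtree_size = 1 + 0
    _4: subtree_size = 1 + 7
      _5: subtree_size = 1 + 4
        _6: subtree_size = 1 + 2
          G: subtree_size = 1 + 0
          T: subtree_size = 1 + 0
        L: subtree_size = 1 + 0
      Z: subtree_size = 1 + 0
      S: subtree_size = 1 + 0
  X: subtree_size = 1 + 0
Total subtree size of _0: 16

Answer: 16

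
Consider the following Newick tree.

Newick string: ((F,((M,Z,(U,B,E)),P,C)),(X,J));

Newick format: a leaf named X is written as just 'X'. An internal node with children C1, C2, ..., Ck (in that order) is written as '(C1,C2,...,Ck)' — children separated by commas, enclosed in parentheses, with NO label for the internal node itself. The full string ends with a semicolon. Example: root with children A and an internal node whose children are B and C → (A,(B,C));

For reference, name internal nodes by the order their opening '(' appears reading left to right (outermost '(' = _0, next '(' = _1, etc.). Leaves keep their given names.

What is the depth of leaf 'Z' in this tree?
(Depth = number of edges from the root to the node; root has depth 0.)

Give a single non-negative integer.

Newick: ((F,((M,Z,(U,B,E)),P,C)),(X,J));
Naming internals by '(' encounter order: outermost '(' = _0, next = _1, ...
Query node: Z
Path from root: _0 -> _1 -> _2 -> _3 -> Z
Depth of Z: 4 (number of edges from root)

Answer: 4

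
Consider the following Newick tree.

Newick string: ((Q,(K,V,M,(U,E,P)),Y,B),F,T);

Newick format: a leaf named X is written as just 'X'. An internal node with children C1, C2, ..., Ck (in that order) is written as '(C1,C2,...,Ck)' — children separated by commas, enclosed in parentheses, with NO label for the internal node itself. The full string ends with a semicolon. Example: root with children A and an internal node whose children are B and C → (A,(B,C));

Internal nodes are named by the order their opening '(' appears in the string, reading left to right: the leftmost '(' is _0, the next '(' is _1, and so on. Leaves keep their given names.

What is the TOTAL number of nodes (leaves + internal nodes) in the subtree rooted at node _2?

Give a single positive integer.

Answer: 8

Derivation:
Newick: ((Q,(K,V,M,(U,E,P)),Y,B),F,T);
Locate _2: it is the '(' at position 4 (the 3rd '(' reading left to right).
Query: subtree rooted at _2
_2: subtree_size = 1 + 7
  K: subtree_size = 1 + 0
  V: subtree_size = 1 + 0
  M: subtree_size = 1 + 0
  _3: subtree_size = 1 + 3
    U: subtree_size = 1 + 0
    E: subtree_size = 1 + 0
    P: subtree_size = 1 + 0
Total subtree size of _2: 8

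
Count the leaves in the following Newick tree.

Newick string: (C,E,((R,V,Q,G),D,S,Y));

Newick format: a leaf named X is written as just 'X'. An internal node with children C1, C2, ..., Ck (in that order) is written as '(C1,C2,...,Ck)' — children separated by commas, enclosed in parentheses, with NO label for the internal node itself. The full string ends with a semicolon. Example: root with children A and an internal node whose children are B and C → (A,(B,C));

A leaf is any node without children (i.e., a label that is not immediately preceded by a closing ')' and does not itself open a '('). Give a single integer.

Newick: (C,E,((R,V,Q,G),D,S,Y));
Scan left-to-right; a leaf is any maximal label run not followed by '(':
  pos 1: leaf 'C' → count = 1
  pos 3: leaf 'E' → count = 2
  pos 7: leaf 'R' → count = 3
  pos 9: leaf 'V' → count = 4
  pos 11: leaf 'Q' → count = 5
  pos 13: leaf 'G' → count = 6
  pos 16: leaf 'D' → count = 7
  pos 18: leaf 'S' → count = 8
  pos 20: leaf 'Y' → count = 9
Total leaves: 9

Answer: 9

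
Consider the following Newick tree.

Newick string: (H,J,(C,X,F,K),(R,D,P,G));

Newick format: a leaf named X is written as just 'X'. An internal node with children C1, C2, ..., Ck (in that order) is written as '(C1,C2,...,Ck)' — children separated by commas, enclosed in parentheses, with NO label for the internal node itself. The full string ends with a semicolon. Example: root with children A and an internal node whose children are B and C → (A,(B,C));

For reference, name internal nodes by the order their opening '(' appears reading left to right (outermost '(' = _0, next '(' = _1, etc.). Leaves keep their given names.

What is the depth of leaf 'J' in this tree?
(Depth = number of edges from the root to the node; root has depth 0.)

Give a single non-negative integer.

Newick: (H,J,(C,X,F,K),(R,D,P,G));
Naming internals by '(' encounter order: outermost '(' = _0, next = _1, ...
Query node: J
Path from root: _0 -> J
Depth of J: 1 (number of edges from root)

Answer: 1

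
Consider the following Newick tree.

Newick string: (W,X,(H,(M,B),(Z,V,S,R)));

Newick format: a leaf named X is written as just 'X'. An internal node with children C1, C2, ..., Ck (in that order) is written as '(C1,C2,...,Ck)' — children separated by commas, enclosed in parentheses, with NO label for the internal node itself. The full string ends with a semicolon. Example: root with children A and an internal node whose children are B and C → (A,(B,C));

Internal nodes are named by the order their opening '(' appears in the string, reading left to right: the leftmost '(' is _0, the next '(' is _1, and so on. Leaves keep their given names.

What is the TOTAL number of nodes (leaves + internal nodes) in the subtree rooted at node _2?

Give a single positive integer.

Newick: (W,X,(H,(M,B),(Z,V,S,R)));
Locate _2: it is the '(' at position 8 (the 3rd '(' reading left to right).
Query: subtree rooted at _2
_2: subtree_size = 1 + 2
  M: subtree_size = 1 + 0
  B: subtree_size = 1 + 0
Total subtree size of _2: 3

Answer: 3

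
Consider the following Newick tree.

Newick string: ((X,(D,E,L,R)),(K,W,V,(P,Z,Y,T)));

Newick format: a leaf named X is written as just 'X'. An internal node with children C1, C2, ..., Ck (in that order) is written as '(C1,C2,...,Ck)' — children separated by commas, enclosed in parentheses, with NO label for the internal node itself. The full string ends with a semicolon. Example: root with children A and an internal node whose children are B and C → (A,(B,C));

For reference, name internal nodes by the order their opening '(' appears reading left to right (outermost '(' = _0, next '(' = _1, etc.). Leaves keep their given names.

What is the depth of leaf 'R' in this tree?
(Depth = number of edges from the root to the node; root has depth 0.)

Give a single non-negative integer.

Answer: 3

Derivation:
Newick: ((X,(D,E,L,R)),(K,W,V,(P,Z,Y,T)));
Naming internals by '(' encounter order: outermost '(' = _0, next = _1, ...
Query node: R
Path from root: _0 -> _1 -> _2 -> R
Depth of R: 3 (number of edges from root)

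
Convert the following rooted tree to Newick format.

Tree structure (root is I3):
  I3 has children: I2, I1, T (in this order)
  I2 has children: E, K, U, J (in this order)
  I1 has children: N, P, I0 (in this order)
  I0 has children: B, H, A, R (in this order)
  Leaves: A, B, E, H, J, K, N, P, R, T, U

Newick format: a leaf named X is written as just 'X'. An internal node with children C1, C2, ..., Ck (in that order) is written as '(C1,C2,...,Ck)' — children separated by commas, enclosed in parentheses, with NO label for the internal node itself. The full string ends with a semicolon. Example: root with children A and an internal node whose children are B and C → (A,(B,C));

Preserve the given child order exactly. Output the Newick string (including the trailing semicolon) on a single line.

internal I3 with children ['I2', 'I1', 'T']
  internal I2 with children ['E', 'K', 'U', 'J']
    leaf 'E' → 'E'
    leaf 'K' → 'K'
    leaf 'U' → 'U'
    leaf 'J' → 'J'
  → '(E,K,U,J)'
  internal I1 with children ['N', 'P', 'I0']
    leaf 'N' → 'N'
    leaf 'P' → 'P'
    internal I0 with children ['B', 'H', 'A', 'R']
      leaf 'B' → 'B'
      leaf 'H' → 'H'
      leaf 'A' → 'A'
      leaf 'R' → 'R'
    → '(B,H,A,R)'
  → '(N,P,(B,H,A,R))'
  leaf 'T' → 'T'
→ '((E,K,U,J),(N,P,(B,H,A,R)),T)'
Final: ((E,K,U,J),(N,P,(B,H,A,R)),T);

Answer: ((E,K,U,J),(N,P,(B,H,A,R)),T);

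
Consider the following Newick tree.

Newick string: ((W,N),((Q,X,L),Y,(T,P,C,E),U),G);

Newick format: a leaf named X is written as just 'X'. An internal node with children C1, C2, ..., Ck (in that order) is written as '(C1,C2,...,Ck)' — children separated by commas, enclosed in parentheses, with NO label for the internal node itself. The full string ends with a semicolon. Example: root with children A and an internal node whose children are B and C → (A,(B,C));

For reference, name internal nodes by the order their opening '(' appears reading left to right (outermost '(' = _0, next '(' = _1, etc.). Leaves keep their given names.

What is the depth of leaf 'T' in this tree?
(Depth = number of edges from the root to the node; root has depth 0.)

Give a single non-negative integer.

Newick: ((W,N),((Q,X,L),Y,(T,P,C,E),U),G);
Naming internals by '(' encounter order: outermost '(' = _0, next = _1, ...
Query node: T
Path from root: _0 -> _2 -> _4 -> T
Depth of T: 3 (number of edges from root)

Answer: 3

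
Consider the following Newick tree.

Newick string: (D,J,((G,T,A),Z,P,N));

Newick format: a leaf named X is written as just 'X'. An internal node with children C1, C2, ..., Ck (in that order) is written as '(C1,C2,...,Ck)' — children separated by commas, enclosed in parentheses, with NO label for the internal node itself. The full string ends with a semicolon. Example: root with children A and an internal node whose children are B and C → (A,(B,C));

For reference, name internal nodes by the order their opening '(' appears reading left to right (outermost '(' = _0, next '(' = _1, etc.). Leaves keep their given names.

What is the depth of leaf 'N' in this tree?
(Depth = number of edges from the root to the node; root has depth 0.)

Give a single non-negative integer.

Newick: (D,J,((G,T,A),Z,P,N));
Naming internals by '(' encounter order: outermost '(' = _0, next = _1, ...
Query node: N
Path from root: _0 -> _1 -> N
Depth of N: 2 (number of edges from root)

Answer: 2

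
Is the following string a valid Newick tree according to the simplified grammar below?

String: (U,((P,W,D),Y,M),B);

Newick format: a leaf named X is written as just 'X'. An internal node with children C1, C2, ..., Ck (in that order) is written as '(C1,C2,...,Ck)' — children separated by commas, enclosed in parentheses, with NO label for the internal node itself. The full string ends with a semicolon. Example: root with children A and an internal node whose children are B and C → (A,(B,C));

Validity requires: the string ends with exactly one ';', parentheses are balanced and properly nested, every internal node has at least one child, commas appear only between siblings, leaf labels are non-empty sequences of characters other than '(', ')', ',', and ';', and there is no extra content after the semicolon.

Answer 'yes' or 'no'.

Input: (U,((P,W,D),Y,M),B);
Paren balance: 3 '(' vs 3 ')' OK
Ends with single ';': True
Full parse: OK
Valid: True

Answer: yes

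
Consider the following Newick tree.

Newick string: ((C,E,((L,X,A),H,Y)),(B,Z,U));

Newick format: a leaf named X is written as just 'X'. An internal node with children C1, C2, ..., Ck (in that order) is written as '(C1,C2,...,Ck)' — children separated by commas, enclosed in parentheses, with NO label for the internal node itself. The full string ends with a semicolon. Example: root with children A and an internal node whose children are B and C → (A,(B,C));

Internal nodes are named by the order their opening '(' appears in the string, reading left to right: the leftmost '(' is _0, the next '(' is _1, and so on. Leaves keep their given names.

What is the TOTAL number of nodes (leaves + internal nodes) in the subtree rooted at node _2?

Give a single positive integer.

Newick: ((C,E,((L,X,A),H,Y)),(B,Z,U));
Locate _2: it is the '(' at position 6 (the 3rd '(' reading left to right).
Query: subtree rooted at _2
_2: subtree_size = 1 + 6
  _3: subtree_size = 1 + 3
    L: subtree_size = 1 + 0
    X: subtree_size = 1 + 0
    A: subtree_size = 1 + 0
  H: subtree_size = 1 + 0
  Y: subtree_size = 1 + 0
Total subtree size of _2: 7

Answer: 7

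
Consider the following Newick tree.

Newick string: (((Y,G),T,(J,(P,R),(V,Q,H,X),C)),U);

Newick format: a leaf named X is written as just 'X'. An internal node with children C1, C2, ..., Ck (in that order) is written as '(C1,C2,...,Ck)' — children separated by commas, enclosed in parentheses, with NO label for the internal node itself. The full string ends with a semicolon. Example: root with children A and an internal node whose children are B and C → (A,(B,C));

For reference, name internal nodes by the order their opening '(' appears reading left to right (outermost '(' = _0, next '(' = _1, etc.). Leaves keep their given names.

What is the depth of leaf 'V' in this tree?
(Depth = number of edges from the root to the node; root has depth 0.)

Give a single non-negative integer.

Answer: 4

Derivation:
Newick: (((Y,G),T,(J,(P,R),(V,Q,H,X),C)),U);
Naming internals by '(' encounter order: outermost '(' = _0, next = _1, ...
Query node: V
Path from root: _0 -> _1 -> _3 -> _5 -> V
Depth of V: 4 (number of edges from root)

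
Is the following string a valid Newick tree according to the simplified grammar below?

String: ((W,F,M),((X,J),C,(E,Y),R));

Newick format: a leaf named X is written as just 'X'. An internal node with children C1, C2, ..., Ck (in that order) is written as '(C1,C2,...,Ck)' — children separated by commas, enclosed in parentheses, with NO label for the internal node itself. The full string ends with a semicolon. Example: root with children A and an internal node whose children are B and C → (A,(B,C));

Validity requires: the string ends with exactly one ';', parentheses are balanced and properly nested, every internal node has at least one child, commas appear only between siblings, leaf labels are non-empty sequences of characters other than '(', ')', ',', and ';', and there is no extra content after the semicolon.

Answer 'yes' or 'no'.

Input: ((W,F,M),((X,J),C,(E,Y),R));
Paren balance: 5 '(' vs 5 ')' OK
Ends with single ';': True
Full parse: OK
Valid: True

Answer: yes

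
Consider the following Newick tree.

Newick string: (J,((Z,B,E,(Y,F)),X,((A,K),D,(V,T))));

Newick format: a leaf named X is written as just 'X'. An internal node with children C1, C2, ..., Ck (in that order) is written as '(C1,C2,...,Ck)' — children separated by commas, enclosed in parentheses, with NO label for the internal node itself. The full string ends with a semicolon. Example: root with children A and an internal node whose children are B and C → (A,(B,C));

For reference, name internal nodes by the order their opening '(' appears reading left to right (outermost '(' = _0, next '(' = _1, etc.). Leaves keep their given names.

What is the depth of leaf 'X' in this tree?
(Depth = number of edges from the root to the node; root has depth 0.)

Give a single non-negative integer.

Answer: 2

Derivation:
Newick: (J,((Z,B,E,(Y,F)),X,((A,K),D,(V,T))));
Naming internals by '(' encounter order: outermost '(' = _0, next = _1, ...
Query node: X
Path from root: _0 -> _1 -> X
Depth of X: 2 (number of edges from root)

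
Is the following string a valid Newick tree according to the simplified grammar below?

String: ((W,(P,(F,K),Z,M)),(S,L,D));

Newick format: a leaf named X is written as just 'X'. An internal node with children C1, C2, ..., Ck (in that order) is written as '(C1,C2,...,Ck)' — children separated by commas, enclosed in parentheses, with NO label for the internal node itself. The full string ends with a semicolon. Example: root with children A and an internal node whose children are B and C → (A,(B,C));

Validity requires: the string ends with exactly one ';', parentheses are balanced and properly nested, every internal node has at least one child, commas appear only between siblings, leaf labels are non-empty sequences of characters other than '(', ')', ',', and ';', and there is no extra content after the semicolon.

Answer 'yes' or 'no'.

Answer: yes

Derivation:
Input: ((W,(P,(F,K),Z,M)),(S,L,D));
Paren balance: 5 '(' vs 5 ')' OK
Ends with single ';': True
Full parse: OK
Valid: True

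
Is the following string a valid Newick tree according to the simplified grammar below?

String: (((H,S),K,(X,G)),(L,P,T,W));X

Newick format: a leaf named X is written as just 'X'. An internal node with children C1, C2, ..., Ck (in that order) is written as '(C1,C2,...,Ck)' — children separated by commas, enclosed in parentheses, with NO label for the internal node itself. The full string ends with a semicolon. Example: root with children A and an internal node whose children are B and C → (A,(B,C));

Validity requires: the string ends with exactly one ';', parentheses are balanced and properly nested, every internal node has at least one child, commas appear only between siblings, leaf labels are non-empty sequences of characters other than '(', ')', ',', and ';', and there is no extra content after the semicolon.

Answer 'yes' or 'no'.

Answer: no

Derivation:
Input: (((H,S),K,(X,G)),(L,P,T,W));X
Paren balance: 5 '(' vs 5 ')' OK
Ends with single ';': False
Full parse: FAILS (must end with ;)
Valid: False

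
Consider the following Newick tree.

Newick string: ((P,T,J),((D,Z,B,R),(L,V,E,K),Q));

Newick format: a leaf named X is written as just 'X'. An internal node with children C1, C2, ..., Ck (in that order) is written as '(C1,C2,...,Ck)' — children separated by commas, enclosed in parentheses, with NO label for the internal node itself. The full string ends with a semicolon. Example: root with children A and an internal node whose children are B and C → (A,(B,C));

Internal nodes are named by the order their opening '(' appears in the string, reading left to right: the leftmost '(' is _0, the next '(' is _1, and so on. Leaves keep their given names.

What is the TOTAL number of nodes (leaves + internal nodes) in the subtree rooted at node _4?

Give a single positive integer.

Answer: 5

Derivation:
Newick: ((P,T,J),((D,Z,B,R),(L,V,E,K),Q));
Locate _4: it is the '(' at position 20 (the 5th '(' reading left to right).
Query: subtree rooted at _4
_4: subtree_size = 1 + 4
  L: subtree_size = 1 + 0
  V: subtree_size = 1 + 0
  E: subtree_size = 1 + 0
  K: subtree_size = 1 + 0
Total subtree size of _4: 5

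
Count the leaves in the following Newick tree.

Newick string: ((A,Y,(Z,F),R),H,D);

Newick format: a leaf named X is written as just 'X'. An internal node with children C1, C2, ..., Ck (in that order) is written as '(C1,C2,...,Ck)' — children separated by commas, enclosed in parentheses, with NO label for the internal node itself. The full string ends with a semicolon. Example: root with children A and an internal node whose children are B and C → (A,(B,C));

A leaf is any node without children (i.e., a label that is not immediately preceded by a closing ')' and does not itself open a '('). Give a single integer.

Newick: ((A,Y,(Z,F),R),H,D);
Scan left-to-right; a leaf is any maximal label run not followed by '(':
  pos 2: leaf 'A' → count = 1
  pos 4: leaf 'Y' → count = 2
  pos 7: leaf 'Z' → count = 3
  pos 9: leaf 'F' → count = 4
  pos 12: leaf 'R' → count = 5
  pos 15: leaf 'H' → count = 6
  pos 17: leaf 'D' → count = 7
Total leaves: 7

Answer: 7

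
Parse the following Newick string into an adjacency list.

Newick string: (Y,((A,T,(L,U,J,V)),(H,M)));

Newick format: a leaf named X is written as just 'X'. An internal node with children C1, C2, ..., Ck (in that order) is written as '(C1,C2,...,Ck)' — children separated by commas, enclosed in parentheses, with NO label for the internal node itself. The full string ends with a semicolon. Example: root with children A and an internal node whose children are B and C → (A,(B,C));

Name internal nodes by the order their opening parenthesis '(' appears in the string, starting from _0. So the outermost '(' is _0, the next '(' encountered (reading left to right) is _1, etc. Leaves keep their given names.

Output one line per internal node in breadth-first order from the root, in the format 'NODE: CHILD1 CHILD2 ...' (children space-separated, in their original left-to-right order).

Answer: _0: Y _1
_1: _2 _4
_2: A T _3
_4: H M
_3: L U J V

Derivation:
Input: (Y,((A,T,(L,U,J,V)),(H,M)));
Scanning left-to-right, naming '(' by encounter order:
  pos 0: '(' -> open internal node _0 (depth 1)
  pos 3: '(' -> open internal node _1 (depth 2)
  pos 4: '(' -> open internal node _2 (depth 3)
  pos 9: '(' -> open internal node _3 (depth 4)
  pos 17: ')' -> close internal node _3 (now at depth 3)
  pos 18: ')' -> close internal node _2 (now at depth 2)
  pos 20: '(' -> open internal node _4 (depth 3)
  pos 24: ')' -> close internal node _4 (now at depth 2)
  pos 25: ')' -> close internal node _1 (now at depth 1)
  pos 26: ')' -> close internal node _0 (now at depth 0)
Total internal nodes: 5
BFS adjacency from root:
  _0: Y _1
  _1: _2 _4
  _2: A T _3
  _4: H M
  _3: L U J V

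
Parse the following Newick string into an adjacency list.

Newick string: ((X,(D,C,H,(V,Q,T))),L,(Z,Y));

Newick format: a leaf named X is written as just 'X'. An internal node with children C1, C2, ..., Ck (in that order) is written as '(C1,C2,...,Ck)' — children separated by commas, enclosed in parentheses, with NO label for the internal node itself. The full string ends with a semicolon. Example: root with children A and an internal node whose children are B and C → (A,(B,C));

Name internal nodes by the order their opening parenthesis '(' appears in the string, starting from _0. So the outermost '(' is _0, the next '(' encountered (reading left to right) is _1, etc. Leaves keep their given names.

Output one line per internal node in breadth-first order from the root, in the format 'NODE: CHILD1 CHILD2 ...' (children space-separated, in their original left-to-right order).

Answer: _0: _1 L _4
_1: X _2
_4: Z Y
_2: D C H _3
_3: V Q T

Derivation:
Input: ((X,(D,C,H,(V,Q,T))),L,(Z,Y));
Scanning left-to-right, naming '(' by encounter order:
  pos 0: '(' -> open internal node _0 (depth 1)
  pos 1: '(' -> open internal node _1 (depth 2)
  pos 4: '(' -> open internal node _2 (depth 3)
  pos 11: '(' -> open internal node _3 (depth 4)
  pos 17: ')' -> close internal node _3 (now at depth 3)
  pos 18: ')' -> close internal node _2 (now at depth 2)
  pos 19: ')' -> close internal node _1 (now at depth 1)
  pos 23: '(' -> open internal node _4 (depth 2)
  pos 27: ')' -> close internal node _4 (now at depth 1)
  pos 28: ')' -> close internal node _0 (now at depth 0)
Total internal nodes: 5
BFS adjacency from root:
  _0: _1 L _4
  _1: X _2
  _4: Z Y
  _2: D C H _3
  _3: V Q T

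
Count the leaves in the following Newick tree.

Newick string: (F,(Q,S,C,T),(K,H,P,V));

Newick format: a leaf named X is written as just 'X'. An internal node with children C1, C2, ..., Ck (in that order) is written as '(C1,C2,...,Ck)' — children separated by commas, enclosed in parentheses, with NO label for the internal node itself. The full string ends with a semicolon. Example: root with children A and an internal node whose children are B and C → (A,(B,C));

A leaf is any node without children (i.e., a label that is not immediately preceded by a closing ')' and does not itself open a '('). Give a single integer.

Answer: 9

Derivation:
Newick: (F,(Q,S,C,T),(K,H,P,V));
Scan left-to-right; a leaf is any maximal label run not followed by '(':
  pos 1: leaf 'F' → count = 1
  pos 4: leaf 'Q' → count = 2
  pos 6: leaf 'S' → count = 3
  pos 8: leaf 'C' → count = 4
  pos 10: leaf 'T' → count = 5
  pos 14: leaf 'K' → count = 6
  pos 16: leaf 'H' → count = 7
  pos 18: leaf 'P' → count = 8
  pos 20: leaf 'V' → count = 9
Total leaves: 9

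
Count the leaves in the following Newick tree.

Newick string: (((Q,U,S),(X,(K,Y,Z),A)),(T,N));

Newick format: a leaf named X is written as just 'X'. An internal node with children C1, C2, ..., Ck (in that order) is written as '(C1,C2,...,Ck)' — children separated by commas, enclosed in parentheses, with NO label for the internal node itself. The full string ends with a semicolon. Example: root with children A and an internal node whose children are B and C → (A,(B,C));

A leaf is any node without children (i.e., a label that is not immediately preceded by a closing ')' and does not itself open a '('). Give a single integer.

Newick: (((Q,U,S),(X,(K,Y,Z),A)),(T,N));
Scan left-to-right; a leaf is any maximal label run not followed by '(':
  pos 3: leaf 'Q' → count = 1
  pos 5: leaf 'U' → count = 2
  pos 7: leaf 'S' → count = 3
  pos 11: leaf 'X' → count = 4
  pos 14: leaf 'K' → count = 5
  pos 16: leaf 'Y' → count = 6
  pos 18: leaf 'Z' → count = 7
  pos 21: leaf 'A' → count = 8
  pos 26: leaf 'T' → count = 9
  pos 28: leaf 'N' → count = 10
Total leaves: 10

Answer: 10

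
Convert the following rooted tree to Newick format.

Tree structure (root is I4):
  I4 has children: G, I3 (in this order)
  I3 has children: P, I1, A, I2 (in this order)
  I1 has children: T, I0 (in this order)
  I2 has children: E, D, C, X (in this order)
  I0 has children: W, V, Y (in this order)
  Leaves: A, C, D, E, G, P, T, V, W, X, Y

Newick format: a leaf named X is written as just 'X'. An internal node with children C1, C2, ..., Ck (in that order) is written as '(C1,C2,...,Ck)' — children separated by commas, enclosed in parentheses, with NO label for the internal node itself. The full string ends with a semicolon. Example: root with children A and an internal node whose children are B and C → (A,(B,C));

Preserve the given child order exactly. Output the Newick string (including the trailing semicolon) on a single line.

Answer: (G,(P,(T,(W,V,Y)),A,(E,D,C,X)));

Derivation:
internal I4 with children ['G', 'I3']
  leaf 'G' → 'G'
  internal I3 with children ['P', 'I1', 'A', 'I2']
    leaf 'P' → 'P'
    internal I1 with children ['T', 'I0']
      leaf 'T' → 'T'
      internal I0 with children ['W', 'V', 'Y']
        leaf 'W' → 'W'
        leaf 'V' → 'V'
        leaf 'Y' → 'Y'
      → '(W,V,Y)'
    → '(T,(W,V,Y))'
    leaf 'A' → 'A'
    internal I2 with children ['E', 'D', 'C', 'X']
      leaf 'E' → 'E'
      leaf 'D' → 'D'
      leaf 'C' → 'C'
      leaf 'X' → 'X'
    → '(E,D,C,X)'
  → '(P,(T,(W,V,Y)),A,(E,D,C,X))'
→ '(G,(P,(T,(W,V,Y)),A,(E,D,C,X)))'
Final: (G,(P,(T,(W,V,Y)),A,(E,D,C,X)));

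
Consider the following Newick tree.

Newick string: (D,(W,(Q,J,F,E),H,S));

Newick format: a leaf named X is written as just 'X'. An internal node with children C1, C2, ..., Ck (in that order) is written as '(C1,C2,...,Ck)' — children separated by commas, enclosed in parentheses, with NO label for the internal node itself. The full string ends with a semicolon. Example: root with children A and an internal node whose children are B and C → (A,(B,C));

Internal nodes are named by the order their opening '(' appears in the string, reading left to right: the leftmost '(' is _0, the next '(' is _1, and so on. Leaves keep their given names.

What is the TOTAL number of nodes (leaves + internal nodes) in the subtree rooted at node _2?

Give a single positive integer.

Answer: 5

Derivation:
Newick: (D,(W,(Q,J,F,E),H,S));
Locate _2: it is the '(' at position 6 (the 3rd '(' reading left to right).
Query: subtree rooted at _2
_2: subtree_size = 1 + 4
  Q: subtree_size = 1 + 0
  J: subtree_size = 1 + 0
  F: subtree_size = 1 + 0
  E: subtree_size = 1 + 0
Total subtree size of _2: 5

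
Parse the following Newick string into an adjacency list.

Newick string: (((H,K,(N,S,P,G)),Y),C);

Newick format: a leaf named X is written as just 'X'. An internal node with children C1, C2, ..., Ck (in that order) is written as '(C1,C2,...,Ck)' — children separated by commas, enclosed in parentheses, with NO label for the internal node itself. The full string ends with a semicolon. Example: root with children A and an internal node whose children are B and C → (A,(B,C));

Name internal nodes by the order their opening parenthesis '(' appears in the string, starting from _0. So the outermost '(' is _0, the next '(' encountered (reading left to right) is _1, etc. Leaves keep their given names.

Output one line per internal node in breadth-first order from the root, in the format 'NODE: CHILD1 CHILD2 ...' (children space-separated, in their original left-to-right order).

Answer: _0: _1 C
_1: _2 Y
_2: H K _3
_3: N S P G

Derivation:
Input: (((H,K,(N,S,P,G)),Y),C);
Scanning left-to-right, naming '(' by encounter order:
  pos 0: '(' -> open internal node _0 (depth 1)
  pos 1: '(' -> open internal node _1 (depth 2)
  pos 2: '(' -> open internal node _2 (depth 3)
  pos 7: '(' -> open internal node _3 (depth 4)
  pos 15: ')' -> close internal node _3 (now at depth 3)
  pos 16: ')' -> close internal node _2 (now at depth 2)
  pos 19: ')' -> close internal node _1 (now at depth 1)
  pos 22: ')' -> close internal node _0 (now at depth 0)
Total internal nodes: 4
BFS adjacency from root:
  _0: _1 C
  _1: _2 Y
  _2: H K _3
  _3: N S P G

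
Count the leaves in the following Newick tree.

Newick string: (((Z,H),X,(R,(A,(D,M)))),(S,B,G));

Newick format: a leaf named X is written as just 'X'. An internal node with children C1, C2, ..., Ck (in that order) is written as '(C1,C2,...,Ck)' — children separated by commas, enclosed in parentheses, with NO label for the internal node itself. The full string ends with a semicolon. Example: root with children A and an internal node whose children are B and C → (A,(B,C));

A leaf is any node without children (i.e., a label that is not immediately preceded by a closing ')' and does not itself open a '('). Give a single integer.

Newick: (((Z,H),X,(R,(A,(D,M)))),(S,B,G));
Scan left-to-right; a leaf is any maximal label run not followed by '(':
  pos 3: leaf 'Z' → count = 1
  pos 5: leaf 'H' → count = 2
  pos 8: leaf 'X' → count = 3
  pos 11: leaf 'R' → count = 4
  pos 14: leaf 'A' → count = 5
  pos 17: leaf 'D' → count = 6
  pos 19: leaf 'M' → count = 7
  pos 26: leaf 'S' → count = 8
  pos 28: leaf 'B' → count = 9
  pos 30: leaf 'G' → count = 10
Total leaves: 10

Answer: 10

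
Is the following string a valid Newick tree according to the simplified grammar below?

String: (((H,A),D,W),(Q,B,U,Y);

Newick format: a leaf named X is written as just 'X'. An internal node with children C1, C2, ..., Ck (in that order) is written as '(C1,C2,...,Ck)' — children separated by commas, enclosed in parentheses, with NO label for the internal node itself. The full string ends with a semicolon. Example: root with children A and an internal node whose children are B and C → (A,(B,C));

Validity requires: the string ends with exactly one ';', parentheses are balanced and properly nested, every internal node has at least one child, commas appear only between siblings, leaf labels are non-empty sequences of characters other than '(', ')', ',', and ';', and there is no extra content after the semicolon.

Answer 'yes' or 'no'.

Input: (((H,A),D,W),(Q,B,U,Y);
Paren balance: 4 '(' vs 3 ')' MISMATCH
Ends with single ';': True
Full parse: FAILS (expected , or ) at pos 22)
Valid: False

Answer: no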